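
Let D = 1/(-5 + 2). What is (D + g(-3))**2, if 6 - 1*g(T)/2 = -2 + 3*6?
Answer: 3721/9 ≈ 413.44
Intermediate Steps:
g(T) = -20 (g(T) = 12 - 2*(-2 + 3*6) = 12 - 2*(-2 + 18) = 12 - 2*16 = 12 - 32 = -20)
D = -1/3 (D = 1/(-3) = -1/3 ≈ -0.33333)
(D + g(-3))**2 = (-1/3 - 20)**2 = (-61/3)**2 = 3721/9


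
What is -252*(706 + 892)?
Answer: -402696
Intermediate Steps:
-252*(706 + 892) = -252*1598 = -402696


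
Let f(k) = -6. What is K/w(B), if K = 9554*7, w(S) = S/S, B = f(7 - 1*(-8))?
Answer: 66878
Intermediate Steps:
B = -6
w(S) = 1
K = 66878
K/w(B) = 66878/1 = 66878*1 = 66878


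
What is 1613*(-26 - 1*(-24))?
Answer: -3226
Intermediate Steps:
1613*(-26 - 1*(-24)) = 1613*(-26 + 24) = 1613*(-2) = -3226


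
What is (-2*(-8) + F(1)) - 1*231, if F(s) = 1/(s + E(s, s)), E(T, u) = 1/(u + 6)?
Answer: -1713/8 ≈ -214.13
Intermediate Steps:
E(T, u) = 1/(6 + u)
F(s) = 1/(s + 1/(6 + s))
(-2*(-8) + F(1)) - 1*231 = (-2*(-8) + (6 + 1)/(1 + 1*(6 + 1))) - 1*231 = (16 + 7/(1 + 1*7)) - 231 = (16 + 7/(1 + 7)) - 231 = (16 + 7/8) - 231 = 135/8 - 231 = -1713/8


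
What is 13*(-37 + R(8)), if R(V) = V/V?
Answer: -468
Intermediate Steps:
R(V) = 1
13*(-37 + R(8)) = 13*(-37 + 1) = 13*(-36) = -468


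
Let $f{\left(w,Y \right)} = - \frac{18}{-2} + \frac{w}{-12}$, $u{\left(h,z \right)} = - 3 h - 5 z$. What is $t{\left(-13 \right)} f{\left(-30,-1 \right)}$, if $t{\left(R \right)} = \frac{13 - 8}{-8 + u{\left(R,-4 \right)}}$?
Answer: $\frac{115}{102} \approx 1.1275$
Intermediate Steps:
$u{\left(h,z \right)} = - 5 z - 3 h$
$f{\left(w,Y \right)} = 9 - \frac{w}{12}$ ($f{\left(w,Y \right)} = \left(-18\right) \left(- \frac{1}{2}\right) + w \left(- \frac{1}{12}\right) = 9 - \frac{w}{12}$)
$t{\left(R \right)} = \frac{5}{12 - 3 R}$ ($t{\left(R \right)} = \frac{13 - 8}{-8 - \left(-20 + 3 R\right)} = \frac{5}{-8 - \left(-20 + 3 R\right)} = \frac{5}{12 - 3 R}$)
$t{\left(-13 \right)} f{\left(-30,-1 \right)} = - \frac{5}{-12 + 3 \left(-13\right)} \left(9 - - \frac{5}{2}\right) = - \frac{5}{-12 - 39} \left(9 + \frac{5}{2}\right) = - \frac{5}{-51} \cdot \frac{23}{2} = \left(-5\right) \left(- \frac{1}{51}\right) \frac{23}{2} = \frac{5}{51} \cdot \frac{23}{2} = \frac{115}{102}$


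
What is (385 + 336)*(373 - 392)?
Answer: -13699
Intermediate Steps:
(385 + 336)*(373 - 392) = 721*(-19) = -13699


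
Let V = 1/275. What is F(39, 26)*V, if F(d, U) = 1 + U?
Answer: 27/275 ≈ 0.098182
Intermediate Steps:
V = 1/275 ≈ 0.0036364
F(39, 26)*V = (1 + 26)*(1/275) = 27*(1/275) = 27/275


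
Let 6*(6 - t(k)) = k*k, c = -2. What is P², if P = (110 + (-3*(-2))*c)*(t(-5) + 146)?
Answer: 1889032369/9 ≈ 2.0989e+8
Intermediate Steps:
t(k) = 6 - k²/6 (t(k) = 6 - k*k/6 = 6 - k²/6)
P = 43463/3 (P = (110 - 3*(-2)*(-2))*((6 - ⅙*(-5)²) + 146) = (110 + 6*(-2))*((6 - ⅙*25) + 146) = (110 - 12)*((6 - 25/6) + 146) = 98*(11/6 + 146) = 98*(887/6) = 43463/3 ≈ 14488.)
P² = (43463/3)² = 1889032369/9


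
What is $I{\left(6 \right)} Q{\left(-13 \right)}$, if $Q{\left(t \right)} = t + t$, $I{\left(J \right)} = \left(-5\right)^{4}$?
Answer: $-16250$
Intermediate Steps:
$I{\left(J \right)} = 625$
$Q{\left(t \right)} = 2 t$
$I{\left(6 \right)} Q{\left(-13 \right)} = 625 \cdot 2 \left(-13\right) = 625 \left(-26\right) = -16250$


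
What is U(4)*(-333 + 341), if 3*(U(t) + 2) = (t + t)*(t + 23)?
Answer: 560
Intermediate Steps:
U(t) = -2 + 2*t*(23 + t)/3 (U(t) = -2 + ((t + t)*(t + 23))/3 = -2 + ((2*t)*(23 + t))/3 = -2 + (2*t*(23 + t))/3 = -2 + 2*t*(23 + t)/3)
U(4)*(-333 + 341) = (-2 + (⅔)*4² + (46/3)*4)*(-333 + 341) = (-2 + (⅔)*16 + 184/3)*8 = (-2 + 32/3 + 184/3)*8 = 70*8 = 560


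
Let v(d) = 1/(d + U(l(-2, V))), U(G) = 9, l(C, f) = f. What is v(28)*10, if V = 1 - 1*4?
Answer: 10/37 ≈ 0.27027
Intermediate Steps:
V = -3 (V = 1 - 4 = -3)
v(d) = 1/(9 + d) (v(d) = 1/(d + 9) = 1/(9 + d))
v(28)*10 = 10/(9 + 28) = 10/37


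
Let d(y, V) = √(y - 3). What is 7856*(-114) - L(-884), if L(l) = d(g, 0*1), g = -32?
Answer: -895584 - I*√35 ≈ -8.9558e+5 - 5.9161*I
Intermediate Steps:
d(y, V) = √(-3 + y)
L(l) = I*√35 (L(l) = √(-3 - 32) = √(-35) = I*√35)
7856*(-114) - L(-884) = 7856*(-114) - I*√35 = -895584 - I*√35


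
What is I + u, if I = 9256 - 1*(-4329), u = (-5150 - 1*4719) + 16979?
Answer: 20695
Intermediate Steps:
u = 7110 (u = (-5150 - 4719) + 16979 = -9869 + 16979 = 7110)
I = 13585 (I = 9256 + 4329 = 13585)
I + u = 13585 + 7110 = 20695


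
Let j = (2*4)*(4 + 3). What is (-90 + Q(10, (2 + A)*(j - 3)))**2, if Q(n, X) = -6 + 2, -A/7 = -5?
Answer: 8836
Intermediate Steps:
A = 35 (A = -7*(-5) = 35)
j = 56 (j = 8*7 = 56)
Q(n, X) = -4
(-90 + Q(10, (2 + A)*(j - 3)))**2 = (-90 - 4)**2 = (-94)**2 = 8836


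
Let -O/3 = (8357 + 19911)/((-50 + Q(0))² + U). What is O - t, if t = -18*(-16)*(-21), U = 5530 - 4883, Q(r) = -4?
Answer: 21464220/3563 ≈ 6024.2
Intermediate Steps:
U = 647
O = -84804/3563 (O = -3*(8357 + 19911)/((-50 - 4)² + 647) = -84804/((-54)² + 647) = -84804/(2916 + 647) = -84804/3563 ≈ -23.801)
t = -6048 (t = 288*(-21) = -6048)
O - t = -84804/3563 - 1*(-6048) = -84804/3563 + 6048 = 21464220/3563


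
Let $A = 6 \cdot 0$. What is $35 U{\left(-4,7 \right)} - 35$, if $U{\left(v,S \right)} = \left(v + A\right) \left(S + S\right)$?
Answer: $-1995$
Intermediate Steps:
$A = 0$
$U{\left(v,S \right)} = 2 S v$ ($U{\left(v,S \right)} = \left(v + 0\right) \left(S + S\right) = v 2 S = 2 S v$)
$35 U{\left(-4,7 \right)} - 35 = 35 \cdot 2 \cdot 7 \left(-4\right) - 35 = 35 \left(-56\right) - 35 = -1960 - 35 = -1995$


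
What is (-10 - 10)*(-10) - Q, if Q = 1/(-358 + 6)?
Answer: 70401/352 ≈ 200.00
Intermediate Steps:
Q = -1/352 (Q = 1/(-352) = -1/352 ≈ -0.0028409)
(-10 - 10)*(-10) - Q = (-10 - 10)*(-10) - 1*(-1/352) = -20*(-10) + 1/352 = 200 + 1/352 = 70401/352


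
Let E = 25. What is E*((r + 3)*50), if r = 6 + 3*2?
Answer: 18750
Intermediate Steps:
r = 12 (r = 6 + 6 = 12)
E*((r + 3)*50) = 25*((12 + 3)*50) = 25*(15*50) = 25*750 = 18750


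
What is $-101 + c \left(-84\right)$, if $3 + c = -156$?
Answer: $13255$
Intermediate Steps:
$c = -159$ ($c = -3 - 156 = -159$)
$-101 + c \left(-84\right) = -101 - -13356 = -101 + 13356 = 13255$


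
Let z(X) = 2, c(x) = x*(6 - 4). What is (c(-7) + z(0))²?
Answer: 144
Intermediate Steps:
c(x) = 2*x (c(x) = x*2 = 2*x)
(c(-7) + z(0))² = (2*(-7) + 2)² = (-14 + 2)² = (-12)² = 144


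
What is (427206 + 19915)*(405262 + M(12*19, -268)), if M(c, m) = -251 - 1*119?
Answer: 181035715932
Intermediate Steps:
M(c, m) = -370 (M(c, m) = -251 - 119 = -370)
(427206 + 19915)*(405262 + M(12*19, -268)) = (427206 + 19915)*(405262 - 370) = 447121*404892 = 181035715932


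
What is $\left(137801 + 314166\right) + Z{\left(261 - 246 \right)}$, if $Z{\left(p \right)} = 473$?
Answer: $452440$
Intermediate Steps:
$\left(137801 + 314166\right) + Z{\left(261 - 246 \right)} = \left(137801 + 314166\right) + 473 = 451967 + 473 = 452440$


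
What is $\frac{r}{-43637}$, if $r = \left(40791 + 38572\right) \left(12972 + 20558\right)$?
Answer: $- \frac{2661041390}{43637} \approx -60981.0$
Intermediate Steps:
$r = 2661041390$ ($r = 79363 \cdot 33530 = 2661041390$)
$\frac{r}{-43637} = \frac{2661041390}{-43637} = 2661041390 \left(- \frac{1}{43637}\right) = - \frac{2661041390}{43637}$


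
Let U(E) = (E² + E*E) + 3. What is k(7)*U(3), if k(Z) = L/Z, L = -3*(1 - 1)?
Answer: 0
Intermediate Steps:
L = 0 (L = -3*0 = 0)
U(E) = 3 + 2*E² (U(E) = (E² + E²) + 3 = 2*E² + 3 = 3 + 2*E²)
k(Z) = 0 (k(Z) = 0/Z = 0)
k(7)*U(3) = 0*(3 + 2*3²) = 0*(3 + 2*9) = 0*(3 + 18) = 0*21 = 0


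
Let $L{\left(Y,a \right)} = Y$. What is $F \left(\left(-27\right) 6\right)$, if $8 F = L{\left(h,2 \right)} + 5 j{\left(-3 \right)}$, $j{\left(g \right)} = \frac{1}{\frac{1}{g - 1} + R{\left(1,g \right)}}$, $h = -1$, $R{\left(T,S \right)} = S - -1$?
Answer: $\frac{261}{4} \approx 65.25$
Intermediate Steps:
$R{\left(T,S \right)} = 1 + S$ ($R{\left(T,S \right)} = S + 1 = 1 + S$)
$j{\left(g \right)} = \frac{1}{1 + g + \frac{1}{-1 + g}}$ ($j{\left(g \right)} = \frac{1}{\frac{1}{g - 1} + \left(1 + g\right)} = \frac{1}{\frac{1}{-1 + g} + \left(1 + g\right)} = \frac{1}{1 + g + \frac{1}{-1 + g}}$)
$F = - \frac{29}{72}$ ($F = \frac{-1 + 5 \frac{-1 - 3}{9}}{8} = \frac{-1 + 5 \cdot \frac{1}{9} \left(-4\right)}{8} = \frac{-1 + 5 \left(- \frac{4}{9}\right)}{8} = \frac{-1 - \frac{20}{9}}{8} = \frac{1}{8} \left(- \frac{29}{9}\right) = - \frac{29}{72} \approx -0.40278$)
$F \left(\left(-27\right) 6\right) = - \frac{29 \left(\left(-27\right) 6\right)}{72} = \left(- \frac{29}{72}\right) \left(-162\right) = \frac{261}{4}$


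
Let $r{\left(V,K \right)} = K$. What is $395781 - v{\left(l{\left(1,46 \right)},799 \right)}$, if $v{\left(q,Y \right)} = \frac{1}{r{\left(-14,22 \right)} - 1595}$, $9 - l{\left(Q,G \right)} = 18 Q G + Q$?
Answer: $\frac{622563514}{1573} \approx 3.9578 \cdot 10^{5}$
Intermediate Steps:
$l{\left(Q,G \right)} = 9 - Q - 18 G Q$ ($l{\left(Q,G \right)} = 9 - \left(18 Q G + Q\right) = 9 - \left(18 G Q + Q\right) = 9 - \left(Q + 18 G Q\right) = 9 - Q - 18 G Q$)
$v{\left(q,Y \right)} = - \frac{1}{1573}$ ($v{\left(q,Y \right)} = \frac{1}{22 - 1595} = \frac{1}{-1573} = - \frac{1}{1573}$)
$395781 - v{\left(l{\left(1,46 \right)},799 \right)} = 395781 - - \frac{1}{1573} = 395781 + \frac{1}{1573} = \frac{622563514}{1573}$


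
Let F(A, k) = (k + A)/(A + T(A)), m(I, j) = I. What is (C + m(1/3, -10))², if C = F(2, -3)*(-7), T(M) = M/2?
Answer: 64/9 ≈ 7.1111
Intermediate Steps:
T(M) = M/2 (T(M) = M*(½) = M/2)
F(A, k) = 2*(A + k)/(3*A) (F(A, k) = (k + A)/(A + A/2) = (A + k)/((3*A/2)) = (A + k)*(2/(3*A)) = 2*(A + k)/(3*A))
C = 7/3 (C = ((⅔)*(2 - 3)/2)*(-7) = ((⅔)*(½)*(-1))*(-7) = -⅓*(-7) = 7/3 ≈ 2.3333)
(C + m(1/3, -10))² = (7/3 + 1/3)² = (7/3 + ⅓)² = (8/3)² = 64/9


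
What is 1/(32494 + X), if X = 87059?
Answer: 1/119553 ≈ 8.3645e-6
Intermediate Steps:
1/(32494 + X) = 1/(32494 + 87059) = 1/119553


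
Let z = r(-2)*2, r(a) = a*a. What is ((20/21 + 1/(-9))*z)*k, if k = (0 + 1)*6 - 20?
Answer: -848/9 ≈ -94.222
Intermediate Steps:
r(a) = a²
k = -14 (k = 1*6 - 20 = 6 - 20 = -14)
z = 8 (z = (-2)²*2 = 4*2 = 8)
((20/21 + 1/(-9))*z)*k = ((20/21 + 1/(-9))*8)*(-14) = ((20*(1/21) + 1*(-⅑))*8)*(-14) = ((20/21 - ⅑)*8)*(-14) = ((53/63)*8)*(-14) = (424/63)*(-14) = -848/9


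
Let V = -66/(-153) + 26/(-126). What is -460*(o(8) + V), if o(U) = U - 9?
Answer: 381800/1071 ≈ 356.49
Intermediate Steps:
o(U) = -9 + U
V = 241/1071 (V = -66*(-1/153) + 26*(-1/126) = 22/51 - 13/63 = 241/1071 ≈ 0.22502)
-460*(o(8) + V) = -460*((-9 + 8) + 241/1071) = -460*(-1 + 241/1071) = -460*(-830/1071) = 381800/1071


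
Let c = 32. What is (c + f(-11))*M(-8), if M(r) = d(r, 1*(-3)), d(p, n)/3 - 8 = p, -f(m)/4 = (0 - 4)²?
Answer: 0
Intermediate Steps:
f(m) = -64 (f(m) = -4*(0 - 4)² = -4*(-4)² = -4*16 = -64)
d(p, n) = 24 + 3*p
M(r) = 24 + 3*r
(c + f(-11))*M(-8) = (32 - 64)*(24 + 3*(-8)) = -32*(24 - 24) = -32*0 = 0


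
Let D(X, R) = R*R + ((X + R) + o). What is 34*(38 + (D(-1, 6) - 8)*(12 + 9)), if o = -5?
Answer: 21284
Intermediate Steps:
D(X, R) = -5 + R + X + R² (D(X, R) = R*R + ((X + R) - 5) = R² + ((R + X) - 5) = R² + (-5 + R + X) = -5 + R + X + R²)
34*(38 + (D(-1, 6) - 8)*(12 + 9)) = 34*(38 + ((-5 + 6 - 1 + 6²) - 8)*(12 + 9)) = 34*(38 + ((-5 + 6 - 1 + 36) - 8)*21) = 34*(38 + (36 - 8)*21) = 34*(38 + 28*21) = 34*(38 + 588) = 34*626 = 21284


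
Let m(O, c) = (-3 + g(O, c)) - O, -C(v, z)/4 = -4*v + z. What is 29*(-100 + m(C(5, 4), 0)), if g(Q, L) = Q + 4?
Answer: -2871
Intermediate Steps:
g(Q, L) = 4 + Q
C(v, z) = -4*z + 16*v (C(v, z) = -4*(-4*v + z) = -4*(z - 4*v) = -4*z + 16*v)
m(O, c) = 1 (m(O, c) = (-3 + (4 + O)) - O = (1 + O) - O = 1)
29*(-100 + m(C(5, 4), 0)) = 29*(-100 + 1) = 29*(-99) = -2871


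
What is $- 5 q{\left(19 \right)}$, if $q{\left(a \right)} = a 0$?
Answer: $0$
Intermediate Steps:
$q{\left(a \right)} = 0$
$- 5 q{\left(19 \right)} = \left(-5\right) 0 = 0$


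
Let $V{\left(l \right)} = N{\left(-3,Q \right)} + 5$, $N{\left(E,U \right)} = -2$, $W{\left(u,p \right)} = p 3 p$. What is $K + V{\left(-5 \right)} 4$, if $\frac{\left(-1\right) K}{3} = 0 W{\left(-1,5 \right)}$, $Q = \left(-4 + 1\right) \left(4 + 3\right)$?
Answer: $12$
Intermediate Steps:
$W{\left(u,p \right)} = 3 p^{2}$ ($W{\left(u,p \right)} = 3 p p = 3 p^{2}$)
$Q = -21$ ($Q = \left(-3\right) 7 = -21$)
$V{\left(l \right)} = 3$ ($V{\left(l \right)} = -2 + 5 = 3$)
$K = 0$ ($K = - 3 \cdot 0 \cdot 3 \cdot 5^{2} = - 3 \cdot 0 \cdot 3 \cdot 25 = - 3 \cdot 0 \cdot 75 = \left(-3\right) 0 = 0$)
$K + V{\left(-5 \right)} 4 = 0 + 3 \cdot 4 = 0 + 12 = 12$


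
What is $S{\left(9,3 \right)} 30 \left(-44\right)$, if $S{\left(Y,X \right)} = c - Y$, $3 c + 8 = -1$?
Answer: $15840$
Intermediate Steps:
$c = -3$ ($c = - \frac{8}{3} + \frac{1}{3} \left(-1\right) = - \frac{8}{3} - \frac{1}{3} = -3$)
$S{\left(Y,X \right)} = -3 - Y$
$S{\left(9,3 \right)} 30 \left(-44\right) = \left(-3 - 9\right) 30 \left(-44\right) = \left(-12\right) 30 \left(-44\right) = \left(-360\right) \left(-44\right) = 15840$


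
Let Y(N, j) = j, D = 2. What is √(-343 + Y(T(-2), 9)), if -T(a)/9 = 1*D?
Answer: I*√334 ≈ 18.276*I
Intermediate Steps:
T(a) = -18 (T(a) = -9*2 = -18)
√(-343 + Y(T(-2), 9)) = √(-343 + 9) = √(-334) = I*√334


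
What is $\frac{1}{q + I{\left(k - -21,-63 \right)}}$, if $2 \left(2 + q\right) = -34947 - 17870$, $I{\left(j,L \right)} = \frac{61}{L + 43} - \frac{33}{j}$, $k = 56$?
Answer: $- \frac{140}{3697957} \approx -3.7859 \cdot 10^{-5}$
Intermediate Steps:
$I{\left(j,L \right)} = - \frac{33}{j} + \frac{61}{43 + L}$ ($I{\left(j,L \right)} = \frac{61}{43 + L} - \frac{33}{j} = - \frac{33}{j} + \frac{61}{43 + L}$)
$q = - \frac{52821}{2}$ ($q = -2 + \frac{-34947 - 17870}{2} = -2 + \frac{1}{2} \left(-52817\right) = -2 - \frac{52817}{2} = - \frac{52821}{2} \approx -26411.0$)
$\frac{1}{q + I{\left(k - -21,-63 \right)}} = \frac{1}{- \frac{52821}{2} + \frac{-1419 - -2079 + 61 \left(56 - -21\right)}{\left(56 - -21\right) \left(43 - 63\right)}} = \frac{1}{- \frac{52821}{2} + \frac{-1419 + 2079 + 61 \left(56 + 21\right)}{\left(56 + 21\right) \left(-20\right)}} = \frac{1}{- \frac{52821}{2} + \frac{1}{77} \left(- \frac{1}{20}\right) \left(-1419 + 2079 + 61 \cdot 77\right)} = \frac{1}{- \frac{52821}{2} + \frac{1}{77} \left(- \frac{1}{20}\right) \left(-1419 + 2079 + 4697\right)} = \frac{1}{- \frac{52821}{2} + \frac{1}{77} \left(- \frac{1}{20}\right) 5357} = \frac{1}{- \frac{52821}{2} - \frac{487}{140}} = \frac{1}{- \frac{3697957}{140}} = - \frac{140}{3697957}$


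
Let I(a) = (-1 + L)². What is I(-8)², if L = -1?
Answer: 16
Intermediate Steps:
I(a) = 4 (I(a) = (-1 - 1)² = (-2)² = 4)
I(-8)² = 4² = 16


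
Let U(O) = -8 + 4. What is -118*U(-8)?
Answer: 472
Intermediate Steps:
U(O) = -4
-118*U(-8) = -118*(-4) = 472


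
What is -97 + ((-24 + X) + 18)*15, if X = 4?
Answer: -127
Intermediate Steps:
-97 + ((-24 + X) + 18)*15 = -97 + ((-24 + 4) + 18)*15 = -97 + (-20 + 18)*15 = -97 - 2*15 = -97 - 30 = -127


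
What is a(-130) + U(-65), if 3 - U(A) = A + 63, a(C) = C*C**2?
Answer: -2196995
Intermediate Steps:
a(C) = C**3
U(A) = -60 - A (U(A) = 3 - (A + 63) = 3 - (63 + A) = 3 + (-63 - A) = -60 - A)
a(-130) + U(-65) = (-130)**3 + (-60 - 1*(-65)) = -2197000 + (-60 + 65) = -2197000 + 5 = -2196995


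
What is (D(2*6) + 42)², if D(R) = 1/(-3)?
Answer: 15625/9 ≈ 1736.1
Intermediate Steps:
D(R) = -⅓
(D(2*6) + 42)² = (-⅓ + 42)² = (125/3)² = 15625/9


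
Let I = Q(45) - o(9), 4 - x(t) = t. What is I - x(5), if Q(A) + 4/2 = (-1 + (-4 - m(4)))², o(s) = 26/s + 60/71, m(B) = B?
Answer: 48734/639 ≈ 76.266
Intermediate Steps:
o(s) = 60/71 + 26/s (o(s) = 26/s + 60*(1/71) = 26/s + 60/71 = 60/71 + 26/s)
Q(A) = 79 (Q(A) = -2 + (-1 + (-4 - 1*4))² = -2 + (-1 + (-4 - 4))² = -2 + (-1 - 8)² = -2 + (-9)² = -2 + 81 = 79)
x(t) = 4 - t
I = 48095/639 (I = 79 - (60/71 + 26/9) = 79 - 1*2386/639 = 79 - 2386/639 = 48095/639 ≈ 75.266)
I - x(5) = 48095/639 - (4 - 1*5) = 48095/639 - (4 - 5) = 48095/639 - 1*(-1) = 48095/639 + 1 = 48734/639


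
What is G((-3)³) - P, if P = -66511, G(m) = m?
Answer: 66484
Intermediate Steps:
G((-3)³) - P = (-3)³ - 1*(-66511) = -27 + 66511 = 66484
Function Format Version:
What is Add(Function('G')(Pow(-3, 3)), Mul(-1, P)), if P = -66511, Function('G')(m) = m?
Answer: 66484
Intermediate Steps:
Add(Function('G')(Pow(-3, 3)), Mul(-1, P)) = Add(Pow(-3, 3), Mul(-1, -66511)) = Add(-27, 66511) = 66484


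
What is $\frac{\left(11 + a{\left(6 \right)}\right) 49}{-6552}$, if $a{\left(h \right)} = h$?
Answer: $- \frac{119}{936} \approx -0.12714$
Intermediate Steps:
$\frac{\left(11 + a{\left(6 \right)}\right) 49}{-6552} = \frac{\left(11 + 6\right) 49}{-6552} = 17 \cdot 49 \left(- \frac{1}{6552}\right) = 833 \left(- \frac{1}{6552}\right) = - \frac{119}{936}$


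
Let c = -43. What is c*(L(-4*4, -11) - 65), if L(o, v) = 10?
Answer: 2365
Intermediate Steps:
c*(L(-4*4, -11) - 65) = -43*(10 - 65) = -43*(-55) = 2365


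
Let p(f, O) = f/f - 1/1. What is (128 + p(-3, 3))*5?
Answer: 640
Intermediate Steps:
p(f, O) = 0 (p(f, O) = 1 - 1*1 = 1 - 1 = 0)
(128 + p(-3, 3))*5 = (128 + 0)*5 = 128*5 = 640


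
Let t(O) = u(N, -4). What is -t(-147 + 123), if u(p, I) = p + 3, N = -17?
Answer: 14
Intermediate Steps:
u(p, I) = 3 + p
t(O) = -14 (t(O) = 3 - 17 = -14)
-t(-147 + 123) = -1*(-14) = 14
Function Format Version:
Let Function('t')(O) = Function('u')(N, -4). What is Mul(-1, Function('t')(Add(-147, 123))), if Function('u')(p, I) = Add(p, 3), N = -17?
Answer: 14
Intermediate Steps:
Function('u')(p, I) = Add(3, p)
Function('t')(O) = -14 (Function('t')(O) = Add(3, -17) = -14)
Mul(-1, Function('t')(Add(-147, 123))) = Mul(-1, -14) = 14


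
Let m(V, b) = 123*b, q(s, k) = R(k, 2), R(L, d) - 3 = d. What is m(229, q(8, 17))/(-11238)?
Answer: -205/3746 ≈ -0.054725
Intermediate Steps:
R(L, d) = 3 + d
q(s, k) = 5 (q(s, k) = 3 + 2 = 5)
m(229, q(8, 17))/(-11238) = (123*5)/(-11238) = 615*(-1/11238) = -205/3746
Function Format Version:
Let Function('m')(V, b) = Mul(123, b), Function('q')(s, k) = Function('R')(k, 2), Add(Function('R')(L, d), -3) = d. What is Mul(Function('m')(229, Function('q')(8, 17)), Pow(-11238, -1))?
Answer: Rational(-205, 3746) ≈ -0.054725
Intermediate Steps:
Function('R')(L, d) = Add(3, d)
Function('q')(s, k) = 5 (Function('q')(s, k) = Add(3, 2) = 5)
Mul(Function('m')(229, Function('q')(8, 17)), Pow(-11238, -1)) = Mul(Mul(123, 5), Pow(-11238, -1)) = Mul(615, Rational(-1, 11238)) = Rational(-205, 3746)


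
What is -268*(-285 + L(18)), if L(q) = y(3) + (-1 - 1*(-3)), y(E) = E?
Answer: 75040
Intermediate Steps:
L(q) = 5 (L(q) = 3 + (-1 - 1*(-3)) = 3 + (-1 + 3) = 3 + 2 = 5)
-268*(-285 + L(18)) = -268*(-285 + 5) = -268*(-280) = 75040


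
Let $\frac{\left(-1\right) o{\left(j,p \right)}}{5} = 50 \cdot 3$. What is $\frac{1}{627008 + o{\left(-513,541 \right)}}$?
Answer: $\frac{1}{626258} \approx 1.5968 \cdot 10^{-6}$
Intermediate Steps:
$o{\left(j,p \right)} = -750$ ($o{\left(j,p \right)} = - 5 \cdot 50 \cdot 3 = \left(-5\right) 150 = -750$)
$\frac{1}{627008 + o{\left(-513,541 \right)}} = \frac{1}{627008 - 750} = \frac{1}{626258}$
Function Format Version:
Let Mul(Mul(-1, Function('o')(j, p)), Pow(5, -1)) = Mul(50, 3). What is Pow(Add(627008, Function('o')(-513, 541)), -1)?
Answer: Rational(1, 626258) ≈ 1.5968e-6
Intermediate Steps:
Function('o')(j, p) = -750 (Function('o')(j, p) = Mul(-5, Mul(50, 3)) = Mul(-5, 150) = -750)
Pow(Add(627008, Function('o')(-513, 541)), -1) = Pow(Add(627008, -750), -1) = Pow(626258, -1) = Rational(1, 626258)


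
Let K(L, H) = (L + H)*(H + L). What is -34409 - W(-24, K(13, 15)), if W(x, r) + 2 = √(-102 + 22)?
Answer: -34407 - 4*I*√5 ≈ -34407.0 - 8.9443*I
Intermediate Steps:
K(L, H) = (H + L)² (K(L, H) = (H + L)*(H + L) = (H + L)²)
W(x, r) = -2 + 4*I*√5 (W(x, r) = -2 + √(-102 + 22) = -2 + √(-80) = -2 + 4*I*√5)
-34409 - W(-24, K(13, 15)) = -34409 - (-2 + 4*I*√5) = -34409 + (2 - 4*I*√5) = -34407 - 4*I*√5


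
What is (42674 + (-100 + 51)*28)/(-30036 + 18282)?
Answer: -20651/5877 ≈ -3.5139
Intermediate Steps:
(42674 + (-100 + 51)*28)/(-30036 + 18282) = (42674 - 49*28)/(-11754) = (42674 - 1372)*(-1/11754) = 41302*(-1/11754) = -20651/5877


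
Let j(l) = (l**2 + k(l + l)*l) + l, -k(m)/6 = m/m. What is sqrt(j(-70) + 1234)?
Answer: 2*sqrt(1621) ≈ 80.523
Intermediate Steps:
k(m) = -6 (k(m) = -6*m/m = -6*1 = -6)
j(l) = l**2 - 5*l (j(l) = (l**2 - 6*l) + l = l**2 - 5*l)
sqrt(j(-70) + 1234) = sqrt(-70*(-5 - 70) + 1234) = sqrt(-70*(-75) + 1234) = sqrt(5250 + 1234) = sqrt(6484) = 2*sqrt(1621)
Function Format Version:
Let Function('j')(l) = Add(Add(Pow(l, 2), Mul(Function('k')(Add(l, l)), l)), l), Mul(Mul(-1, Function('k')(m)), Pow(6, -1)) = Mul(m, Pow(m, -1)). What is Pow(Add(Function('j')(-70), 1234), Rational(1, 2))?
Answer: Mul(2, Pow(1621, Rational(1, 2))) ≈ 80.523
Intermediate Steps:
Function('k')(m) = -6 (Function('k')(m) = Mul(-6, Mul(m, Pow(m, -1))) = Mul(-6, 1) = -6)
Function('j')(l) = Add(Pow(l, 2), Mul(-5, l)) (Function('j')(l) = Add(Add(Pow(l, 2), Mul(-6, l)), l) = Add(Pow(l, 2), Mul(-5, l)))
Pow(Add(Function('j')(-70), 1234), Rational(1, 2)) = Pow(Add(Mul(-70, Add(-5, -70)), 1234), Rational(1, 2)) = Pow(Add(Mul(-70, -75), 1234), Rational(1, 2)) = Pow(Add(5250, 1234), Rational(1, 2)) = Pow(6484, Rational(1, 2)) = Mul(2, Pow(1621, Rational(1, 2)))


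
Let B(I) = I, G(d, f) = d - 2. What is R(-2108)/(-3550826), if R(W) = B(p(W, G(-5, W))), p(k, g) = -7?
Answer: 7/3550826 ≈ 1.9714e-6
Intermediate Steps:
G(d, f) = -2 + d
R(W) = -7
R(-2108)/(-3550826) = -7/(-3550826) = -7*(-1/3550826) = 7/3550826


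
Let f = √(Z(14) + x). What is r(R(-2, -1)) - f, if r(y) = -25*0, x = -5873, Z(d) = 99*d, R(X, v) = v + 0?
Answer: -I*√4487 ≈ -66.985*I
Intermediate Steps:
R(X, v) = v
r(y) = 0
f = I*√4487 (f = √(99*14 - 5873) = √(1386 - 5873) = √(-4487) = I*√4487 ≈ 66.985*I)
r(R(-2, -1)) - f = 0 - I*√4487 = -I*√4487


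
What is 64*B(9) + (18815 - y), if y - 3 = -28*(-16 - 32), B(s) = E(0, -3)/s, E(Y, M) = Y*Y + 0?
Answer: 17468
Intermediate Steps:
E(Y, M) = Y**2 (E(Y, M) = Y**2 + 0 = Y**2)
B(s) = 0 (B(s) = 0**2/s = 0/s = 0)
y = 1347 (y = 3 - 28*(-16 - 32) = 3 - 28*(-48) = 3 + 1344 = 1347)
64*B(9) + (18815 - y) = 64*0 + (18815 - 1*1347) = 0 + (18815 - 1347) = 0 + 17468 = 17468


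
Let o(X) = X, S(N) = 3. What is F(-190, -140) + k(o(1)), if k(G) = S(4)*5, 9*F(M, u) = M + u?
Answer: -65/3 ≈ -21.667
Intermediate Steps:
F(M, u) = M/9 + u/9 (F(M, u) = (M + u)/9 = M/9 + u/9)
k(G) = 15 (k(G) = 3*5 = 15)
F(-190, -140) + k(o(1)) = ((⅑)*(-190) + (⅑)*(-140)) + 15 = (-190/9 - 140/9) + 15 = -110/3 + 15 = -65/3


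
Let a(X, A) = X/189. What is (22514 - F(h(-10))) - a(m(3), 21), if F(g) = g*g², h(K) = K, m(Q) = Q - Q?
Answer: 23514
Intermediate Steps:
m(Q) = 0
a(X, A) = X/189 (a(X, A) = X*(1/189) = X/189)
F(g) = g³
(22514 - F(h(-10))) - a(m(3), 21) = (22514 - 1*(-10)³) - 0/189 = (22514 - 1*(-1000)) - 1*0 = (22514 + 1000) + 0 = 23514 + 0 = 23514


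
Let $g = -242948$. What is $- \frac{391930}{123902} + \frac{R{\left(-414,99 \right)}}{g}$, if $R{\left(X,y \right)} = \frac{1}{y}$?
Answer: $- \frac{4713321239131}{1490036283252} \approx -3.1632$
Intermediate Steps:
$- \frac{391930}{123902} + \frac{R{\left(-414,99 \right)}}{g} = - \frac{391930}{123902} + \frac{1}{99 \left(-242948\right)} = \left(-391930\right) \frac{1}{123902} + \frac{1}{99} \left(- \frac{1}{242948}\right) = - \frac{195965}{61951} - \frac{1}{24051852} = - \frac{4713321239131}{1490036283252}$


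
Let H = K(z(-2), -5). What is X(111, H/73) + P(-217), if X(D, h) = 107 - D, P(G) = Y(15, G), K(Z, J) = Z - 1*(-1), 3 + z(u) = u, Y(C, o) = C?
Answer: 11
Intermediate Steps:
z(u) = -3 + u
K(Z, J) = 1 + Z (K(Z, J) = Z + 1 = 1 + Z)
P(G) = 15
H = -4 (H = 1 + (-3 - 2) = 1 - 5 = -4)
X(111, H/73) + P(-217) = (107 - 1*111) + 15 = (107 - 111) + 15 = -4 + 15 = 11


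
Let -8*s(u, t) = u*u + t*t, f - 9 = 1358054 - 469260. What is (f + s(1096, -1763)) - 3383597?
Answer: -24267737/8 ≈ -3.0335e+6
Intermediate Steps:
f = 888803 (f = 9 + (1358054 - 469260) = 9 + 888794 = 888803)
s(u, t) = -t²/8 - u²/8 (s(u, t) = -(u*u + t*t)/8 = -(u² + t²)/8 = -(t² + u²)/8 = -t²/8 - u²/8)
(f + s(1096, -1763)) - 3383597 = (888803 + (-⅛*(-1763)² - ⅛*1096²)) - 3383597 = (888803 + (-⅛*3108169 - ⅛*1201216)) - 3383597 = (888803 + (-3108169/8 - 150152)) - 3383597 = (888803 - 4309385/8) - 3383597 = 2801039/8 - 3383597 = -24267737/8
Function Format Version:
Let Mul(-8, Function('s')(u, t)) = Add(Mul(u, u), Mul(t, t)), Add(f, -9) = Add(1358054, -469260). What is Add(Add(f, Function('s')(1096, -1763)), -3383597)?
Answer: Rational(-24267737, 8) ≈ -3.0335e+6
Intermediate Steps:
f = 888803 (f = Add(9, Add(1358054, -469260)) = Add(9, 888794) = 888803)
Function('s')(u, t) = Add(Mul(Rational(-1, 8), Pow(t, 2)), Mul(Rational(-1, 8), Pow(u, 2))) (Function('s')(u, t) = Mul(Rational(-1, 8), Add(Mul(u, u), Mul(t, t))) = Mul(Rational(-1, 8), Add(Pow(u, 2), Pow(t, 2))) = Mul(Rational(-1, 8), Add(Pow(t, 2), Pow(u, 2))) = Add(Mul(Rational(-1, 8), Pow(t, 2)), Mul(Rational(-1, 8), Pow(u, 2))))
Add(Add(f, Function('s')(1096, -1763)), -3383597) = Add(Add(888803, Add(Mul(Rational(-1, 8), Pow(-1763, 2)), Mul(Rational(-1, 8), Pow(1096, 2)))), -3383597) = Add(Add(888803, Add(Mul(Rational(-1, 8), 3108169), Mul(Rational(-1, 8), 1201216))), -3383597) = Add(Add(888803, Add(Rational(-3108169, 8), -150152)), -3383597) = Add(Add(888803, Rational(-4309385, 8)), -3383597) = Add(Rational(2801039, 8), -3383597) = Rational(-24267737, 8)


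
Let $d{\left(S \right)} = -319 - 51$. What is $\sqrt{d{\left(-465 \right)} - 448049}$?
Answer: $i \sqrt{448419} \approx 669.64 i$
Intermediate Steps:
$d{\left(S \right)} = -370$ ($d{\left(S \right)} = -319 - 51 = -370$)
$\sqrt{d{\left(-465 \right)} - 448049} = \sqrt{-370 - 448049} = \sqrt{-448419} = i \sqrt{448419}$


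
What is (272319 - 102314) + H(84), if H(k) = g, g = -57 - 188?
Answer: 169760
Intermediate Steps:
g = -245
H(k) = -245
(272319 - 102314) + H(84) = (272319 - 102314) - 245 = 170005 - 245 = 169760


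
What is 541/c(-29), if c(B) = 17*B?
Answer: -541/493 ≈ -1.0974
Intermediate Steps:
541/c(-29) = 541/((17*(-29))) = 541/(-493) = 541*(-1/493) = -541/493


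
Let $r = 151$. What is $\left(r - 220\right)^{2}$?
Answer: $4761$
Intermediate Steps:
$\left(r - 220\right)^{2} = \left(151 - 220\right)^{2} = \left(-69\right)^{2} = 4761$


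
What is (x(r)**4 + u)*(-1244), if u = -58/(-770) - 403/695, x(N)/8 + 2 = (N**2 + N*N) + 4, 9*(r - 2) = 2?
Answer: -46707448026153272932192/460729054863 ≈ -1.0138e+11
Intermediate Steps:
r = 20/9 (r = 2 + (1/9)*2 = 2 + 2/9 = 20/9 ≈ 2.2222)
x(N) = 16 + 16*N**2 (x(N) = -16 + 8*((N**2 + N*N) + 4) = -16 + 8*((N**2 + N**2) + 4) = -16 + 8*(2*N**2 + 4) = -16 + 8*(4 + 2*N**2) = -16 + (32 + 16*N**2) = 16 + 16*N**2)
u = -5400/10703 (u = -58*(-1/770) - 403*1/695 = 29/385 - 403/695 = -5400/10703 ≈ -0.50453)
(x(r)**4 + u)*(-1244) = ((16 + 16*(20/9)**2)**4 - 5400/10703)*(-1244) = ((16 + 16*(400/81))**4 - 5400/10703)*(-1244) = ((16 + 6400/81)**4 - 5400/10703)*(-1244) = ((7696/81)**4 - 5400/10703)*(-1244) = (3508005261869056/43046721 - 5400/10703)*(-1244) = (37546180085332212968/460729054863)*(-1244) = -46707448026153272932192/460729054863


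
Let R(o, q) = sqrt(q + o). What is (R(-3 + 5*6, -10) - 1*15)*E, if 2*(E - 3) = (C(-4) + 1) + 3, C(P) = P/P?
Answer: -165/2 + 11*sqrt(17)/2 ≈ -59.823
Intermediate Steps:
C(P) = 1
R(o, q) = sqrt(o + q)
E = 11/2 (E = 3 + ((1 + 1) + 3)/2 = 3 + (2 + 3)/2 = 3 + (1/2)*5 = 3 + 5/2 = 11/2 ≈ 5.5000)
(R(-3 + 5*6, -10) - 1*15)*E = (sqrt((-3 + 5*6) - 10) - 1*15)*(11/2) = (sqrt((-3 + 30) - 10) - 15)*(11/2) = (sqrt(27 - 10) - 15)*(11/2) = (sqrt(17) - 15)*(11/2) = (-15 + sqrt(17))*(11/2) = -165/2 + 11*sqrt(17)/2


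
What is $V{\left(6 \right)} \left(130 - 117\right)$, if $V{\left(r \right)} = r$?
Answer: $78$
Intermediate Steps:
$V{\left(6 \right)} \left(130 - 117\right) = 6 \left(130 - 117\right) = 6 \cdot 13 = 78$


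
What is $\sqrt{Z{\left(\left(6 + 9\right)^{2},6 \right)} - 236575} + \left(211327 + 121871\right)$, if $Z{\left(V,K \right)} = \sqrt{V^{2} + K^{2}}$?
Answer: $333198 + \sqrt{-236575 + 3 \sqrt{5629}} \approx 3.332 \cdot 10^{5} + 486.16 i$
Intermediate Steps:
$Z{\left(V,K \right)} = \sqrt{K^{2} + V^{2}}$
$\sqrt{Z{\left(\left(6 + 9\right)^{2},6 \right)} - 236575} + \left(211327 + 121871\right) = \sqrt{\sqrt{6^{2} + \left(\left(6 + 9\right)^{2}\right)^{2}} - 236575} + \left(211327 + 121871\right) = \sqrt{\sqrt{36 + \left(15^{2}\right)^{2}} - 236575} + 333198 = \sqrt{\sqrt{36 + 225^{2}} - 236575} + 333198 = \sqrt{\sqrt{36 + 50625} - 236575} + 333198 = \sqrt{\sqrt{50661} - 236575} + 333198 = \sqrt{3 \sqrt{5629} - 236575} + 333198 = \sqrt{-236575 + 3 \sqrt{5629}} + 333198 = 333198 + \sqrt{-236575 + 3 \sqrt{5629}}$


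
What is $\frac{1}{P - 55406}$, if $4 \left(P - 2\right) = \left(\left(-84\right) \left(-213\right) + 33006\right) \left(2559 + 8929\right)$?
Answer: $\frac{1}{146123652} \approx 6.8435 \cdot 10^{-9}$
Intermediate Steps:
$P = 146179058$ ($P = 2 + \frac{\left(\left(-84\right) \left(-213\right) + 33006\right) \left(2559 + 8929\right)}{4} = 2 + \frac{\left(17892 + 33006\right) 11488}{4} = 2 + \frac{50898 \cdot 11488}{4} = 2 + \frac{1}{4} \cdot 584716224 = 2 + 146179056 = 146179058$)
$\frac{1}{P - 55406} = \frac{1}{146179058 - 55406} = \frac{1}{146123652}$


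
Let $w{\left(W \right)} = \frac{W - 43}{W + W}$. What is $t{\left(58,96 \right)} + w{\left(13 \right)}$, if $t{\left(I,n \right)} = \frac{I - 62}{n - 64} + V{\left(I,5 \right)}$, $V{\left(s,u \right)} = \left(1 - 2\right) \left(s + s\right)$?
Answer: $- \frac{12197}{104} \approx -117.28$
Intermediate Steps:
$V{\left(s,u \right)} = - 2 s$
$t{\left(I,n \right)} = - 2 I + \frac{-62 + I}{-64 + n}$ ($t{\left(I,n \right)} = \frac{I - 62}{n - 64} - 2 I = \frac{-62 + I}{-64 + n} - 2 I = - 2 I + \frac{-62 + I}{-64 + n}$)
$w{\left(W \right)} = \frac{-43 + W}{2 W}$
$t{\left(58,96 \right)} + w{\left(13 \right)} = \frac{-62 + 129 \cdot 58 - 116 \cdot 96}{-64 + 96} + \frac{-43 + 13}{2 \cdot 13} = \frac{-62 + 7482 - 11136}{32} + \frac{1}{2} \cdot \frac{1}{13} \left(-30\right) = \frac{1}{32} \left(-3716\right) - \frac{15}{13} = - \frac{929}{8} - \frac{15}{13} = - \frac{12197}{104}$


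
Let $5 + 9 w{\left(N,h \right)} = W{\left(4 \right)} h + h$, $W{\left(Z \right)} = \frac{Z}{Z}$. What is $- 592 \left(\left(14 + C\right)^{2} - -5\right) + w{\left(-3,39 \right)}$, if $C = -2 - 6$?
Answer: $- \frac{218375}{9} \approx -24264.0$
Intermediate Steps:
$C = -8$ ($C = -2 - 6 = -8$)
$W{\left(Z \right)} = 1$
$w{\left(N,h \right)} = - \frac{5}{9} + \frac{2 h}{9}$ ($w{\left(N,h \right)} = - \frac{5}{9} + \frac{1 h + h}{9} = - \frac{5}{9} + \frac{h + h}{9} = - \frac{5}{9} + \frac{2 h}{9}$)
$- 592 \left(\left(14 + C\right)^{2} - -5\right) + w{\left(-3,39 \right)} = - 592 \left(\left(14 - 8\right)^{2} - -5\right) + \left(- \frac{5}{9} + \frac{2}{9} \cdot 39\right) = - 592 \left(6^{2} + 5\right) + \left(- \frac{5}{9} + \frac{26}{3}\right) = - 592 \left(36 + 5\right) + \frac{73}{9} = \left(-592\right) 41 + \frac{73}{9} = -24272 + \frac{73}{9} = - \frac{218375}{9}$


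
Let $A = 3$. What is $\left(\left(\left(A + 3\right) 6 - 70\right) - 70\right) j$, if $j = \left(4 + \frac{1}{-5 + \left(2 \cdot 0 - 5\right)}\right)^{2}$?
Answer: $- \frac{39546}{25} \approx -1581.8$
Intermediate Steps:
$j = \frac{1521}{100}$ ($j = \left(4 + \frac{1}{-5 + \left(0 - 5\right)}\right)^{2} = \left(4 + \frac{1}{-5 - 5}\right)^{2} = \left(4 + \frac{1}{-10}\right)^{2} = \left(4 - \frac{1}{10}\right)^{2} = \left(\frac{39}{10}\right)^{2} = \frac{1521}{100} \approx 15.21$)
$\left(\left(\left(A + 3\right) 6 - 70\right) - 70\right) j = \left(\left(\left(3 + 3\right) 6 - 70\right) - 70\right) \frac{1521}{100} = \left(\left(6 \cdot 6 - 70\right) - 70\right) \frac{1521}{100} = \left(\left(36 - 70\right) - 70\right) \frac{1521}{100} = \left(-34 - 70\right) \frac{1521}{100} = \left(-104\right) \frac{1521}{100} = - \frac{39546}{25}$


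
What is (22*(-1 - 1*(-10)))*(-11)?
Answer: -2178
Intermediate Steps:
(22*(-1 - 1*(-10)))*(-11) = (22*(-1 + 10))*(-11) = (22*9)*(-11) = 198*(-11) = -2178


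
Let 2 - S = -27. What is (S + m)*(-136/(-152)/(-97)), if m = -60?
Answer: 527/1843 ≈ 0.28595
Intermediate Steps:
S = 29 (S = 2 - 1*(-27) = 2 + 27 = 29)
(S + m)*(-136/(-152)/(-97)) = (29 - 60)*(-136/(-152)/(-97)) = -31*(-136*(-1/152))*(-1)/97 = -527*(-1)/(19*97) = -31*(-17/1843) = 527/1843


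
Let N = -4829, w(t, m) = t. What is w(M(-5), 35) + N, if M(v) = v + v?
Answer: -4839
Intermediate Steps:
M(v) = 2*v
w(M(-5), 35) + N = 2*(-5) - 4829 = -10 - 4829 = -4839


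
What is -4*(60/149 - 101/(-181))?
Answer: -103636/26969 ≈ -3.8428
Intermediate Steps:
-4*(60/149 - 101/(-181)) = -4*(60*(1/149) - 101*(-1/181)) = -4*(60/149 + 101/181) = -4*25909/26969 = -103636/26969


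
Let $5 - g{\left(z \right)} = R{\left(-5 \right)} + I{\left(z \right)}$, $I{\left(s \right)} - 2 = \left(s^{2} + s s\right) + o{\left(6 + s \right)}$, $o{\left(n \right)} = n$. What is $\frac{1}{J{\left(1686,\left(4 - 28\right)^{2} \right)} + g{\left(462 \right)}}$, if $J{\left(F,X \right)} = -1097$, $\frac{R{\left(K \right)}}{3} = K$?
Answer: $- \frac{1}{428435} \approx -2.3341 \cdot 10^{-6}$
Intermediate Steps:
$R{\left(K \right)} = 3 K$
$I{\left(s \right)} = 8 + s + 2 s^{2}$ ($I{\left(s \right)} = 2 + \left(\left(s^{2} + s s\right) + \left(6 + s\right)\right) = 2 + \left(\left(s^{2} + s^{2}\right) + \left(6 + s\right)\right) = 2 + \left(2 s^{2} + \left(6 + s\right)\right) = 2 + \left(6 + s + 2 s^{2}\right) = 8 + s + 2 s^{2}$)
$g{\left(z \right)} = 12 - z - 2 z^{2}$ ($g{\left(z \right)} = 5 - \left(3 \left(-5\right) + \left(8 + z + 2 z^{2}\right)\right) = 5 - \left(-15 + \left(8 + z + 2 z^{2}\right)\right) = 5 - \left(-7 + z + 2 z^{2}\right) = 12 - z - 2 z^{2}$)
$\frac{1}{J{\left(1686,\left(4 - 28\right)^{2} \right)} + g{\left(462 \right)}} = \frac{1}{-1097 - \left(450 + 426888\right)} = \frac{1}{-1097 - 427338} = \frac{1}{-428435} = - \frac{1}{428435}$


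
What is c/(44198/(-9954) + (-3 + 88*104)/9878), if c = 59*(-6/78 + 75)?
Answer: -403598544228/320838791 ≈ -1257.9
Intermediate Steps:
c = 57466/13 (c = 59*(-6*1/78 + 75) = 59*(-1/13 + 75) = 59*(974/13) = 57466/13 ≈ 4420.5)
c/(44198/(-9954) + (-3 + 88*104)/9878) = 57466/(13*(44198/(-9954) + (-3 + 88*104)/9878)) = 57466/(13*(44198*(-1/9954) + (-3 + 9152)*(1/9878))) = 57466/(13*(-3157/711 + 9149*(1/9878))) = 57466/(13*(-3157/711 + 9149/9878)) = 57466/(13*(-24679907/7023258)) = (57466/13)*(-7023258/24679907) = -403598544228/320838791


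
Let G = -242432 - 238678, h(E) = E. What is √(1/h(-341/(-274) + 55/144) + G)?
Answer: I*√495338468989254/32087 ≈ 693.62*I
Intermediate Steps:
G = -481110
√(1/h(-341/(-274) + 55/144) + G) = √(1/(-341/(-274) + 55/144) - 481110) = √(1/(-341*(-1/274) + 55*(1/144)) - 481110) = √(1/(341/274 + 55/144) - 481110) = √(1/(32087/19728) - 481110) = √(19728/32087 - 481110) = √(-15437356842/32087) = I*√495338468989254/32087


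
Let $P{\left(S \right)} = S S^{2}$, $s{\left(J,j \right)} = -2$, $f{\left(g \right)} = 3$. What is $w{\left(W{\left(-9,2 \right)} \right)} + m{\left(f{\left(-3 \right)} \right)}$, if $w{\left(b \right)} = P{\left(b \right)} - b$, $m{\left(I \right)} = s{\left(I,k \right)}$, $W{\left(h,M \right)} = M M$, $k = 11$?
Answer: $58$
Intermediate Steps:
$W{\left(h,M \right)} = M^{2}$
$m{\left(I \right)} = -2$
$P{\left(S \right)} = S^{3}$
$w{\left(b \right)} = b^{3} - b$
$w{\left(W{\left(-9,2 \right)} \right)} + m{\left(f{\left(-3 \right)} \right)} = \left(\left(2^{2}\right)^{3} - 2^{2}\right) - 2 = \left(4^{3} - 4\right) - 2 = \left(64 - 4\right) - 2 = 60 - 2 = 58$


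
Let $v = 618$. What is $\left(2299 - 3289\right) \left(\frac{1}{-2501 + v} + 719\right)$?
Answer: $- \frac{1340337240}{1883} \approx -7.1181 \cdot 10^{5}$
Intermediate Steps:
$\left(2299 - 3289\right) \left(\frac{1}{-2501 + v} + 719\right) = \left(2299 - 3289\right) \left(\frac{1}{-2501 + 618} + 719\right) = - 990 \left(\frac{1}{-1883} + 719\right) = - 990 \left(- \frac{1}{1883} + 719\right) = \left(-990\right) \frac{1353876}{1883} = - \frac{1340337240}{1883}$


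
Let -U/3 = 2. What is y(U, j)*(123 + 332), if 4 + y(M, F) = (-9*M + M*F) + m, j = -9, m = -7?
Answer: 44135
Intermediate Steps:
U = -6 (U = -3*2 = -6)
y(M, F) = -11 - 9*M + F*M (y(M, F) = -4 + ((-9*M + M*F) - 7) = -4 + ((-9*M + F*M) - 7) = -4 + (-7 - 9*M + F*M) = -11 - 9*M + F*M)
y(U, j)*(123 + 332) = (-11 - 9*(-6) - 9*(-6))*(123 + 332) = (-11 + 54 + 54)*455 = 97*455 = 44135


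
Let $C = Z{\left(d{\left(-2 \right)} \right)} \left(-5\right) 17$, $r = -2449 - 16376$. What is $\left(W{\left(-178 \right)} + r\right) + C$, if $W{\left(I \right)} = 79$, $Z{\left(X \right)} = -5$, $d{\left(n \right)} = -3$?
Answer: $-18321$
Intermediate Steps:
$r = -18825$
$C = 425$ ($C = \left(-5\right) \left(-5\right) 17 = 25 \cdot 17 = 425$)
$\left(W{\left(-178 \right)} + r\right) + C = \left(79 - 18825\right) + 425 = -18746 + 425 = -18321$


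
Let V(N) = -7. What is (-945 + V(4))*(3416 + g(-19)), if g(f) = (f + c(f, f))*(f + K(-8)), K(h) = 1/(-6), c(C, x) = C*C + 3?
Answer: 3043068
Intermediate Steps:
c(C, x) = 3 + C² (c(C, x) = C² + 3 = 3 + C²)
K(h) = -⅙
g(f) = (-⅙ + f)*(3 + f + f²) (g(f) = (f + (3 + f²))*(f - ⅙) = (3 + f + f²)*(-⅙ + f) = (-⅙ + f)*(3 + f + f²))
(-945 + V(4))*(3416 + g(-19)) = (-945 - 7)*(3416 + (-½ + (-19)³ + (⅚)*(-19)² + (17/6)*(-19))) = -952*(3416 + (-½ - 6859 + (⅚)*361 - 323/6)) = -952*(3416 + (-½ - 6859 + 1805/6 - 323/6)) = -952*(3416 - 13225/2) = -952*(-6393/2) = 3043068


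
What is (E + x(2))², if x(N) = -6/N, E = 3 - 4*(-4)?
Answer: 256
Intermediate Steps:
E = 19 (E = 3 + 16 = 19)
(E + x(2))² = (19 - 6/2)² = (19 - 6*½)² = (19 - 3)² = 16² = 256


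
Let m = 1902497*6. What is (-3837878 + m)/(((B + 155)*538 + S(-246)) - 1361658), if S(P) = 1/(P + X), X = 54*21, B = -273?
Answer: -6728468352/1265526095 ≈ -5.3167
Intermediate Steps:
X = 1134
m = 11414982
S(P) = 1/(1134 + P) (S(P) = 1/(P + 1134) = 1/(1134 + P))
(-3837878 + m)/(((B + 155)*538 + S(-246)) - 1361658) = (-3837878 + 11414982)/(((-273 + 155)*538 + 1/(1134 - 246)) - 1361658) = 7577104/((-118*538 + 1/888) - 1361658) = 7577104/((-63484 + 1/888) - 1361658) = 7577104/(-56373791/888 - 1361658) = 7577104/(-1265526095/888) = 7577104*(-888/1265526095) = -6728468352/1265526095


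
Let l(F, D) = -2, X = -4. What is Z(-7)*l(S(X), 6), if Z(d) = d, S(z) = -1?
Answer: 14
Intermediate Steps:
Z(-7)*l(S(X), 6) = -7*(-2) = 14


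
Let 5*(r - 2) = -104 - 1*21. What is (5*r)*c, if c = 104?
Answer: -11960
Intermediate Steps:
r = -23 (r = 2 + (-104 - 1*21)/5 = 2 + (-104 - 21)/5 = 2 + (1/5)*(-125) = 2 - 25 = -23)
(5*r)*c = (5*(-23))*104 = -115*104 = -11960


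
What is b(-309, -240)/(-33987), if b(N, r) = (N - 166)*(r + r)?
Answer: -76000/11329 ≈ -6.7085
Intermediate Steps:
b(N, r) = 2*r*(-166 + N) (b(N, r) = (-166 + N)*(2*r) = 2*r*(-166 + N))
b(-309, -240)/(-33987) = (2*(-240)*(-166 - 309))/(-33987) = (2*(-240)*(-475))*(-1/33987) = 228000*(-1/33987) = -76000/11329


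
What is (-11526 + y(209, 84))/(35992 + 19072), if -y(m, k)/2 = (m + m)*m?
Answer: -93125/27532 ≈ -3.3824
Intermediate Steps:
y(m, k) = -4*m² (y(m, k) = -2*(m + m)*m = -2*2*m*m = -4*m²)
(-11526 + y(209, 84))/(35992 + 19072) = (-11526 - 4*209²)/(35992 + 19072) = (-11526 - 4*43681)/55064 = (-11526 - 174724)*(1/55064) = -186250*1/55064 = -93125/27532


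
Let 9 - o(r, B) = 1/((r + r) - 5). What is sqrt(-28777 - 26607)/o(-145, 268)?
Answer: 295*I*sqrt(13846)/1328 ≈ 26.139*I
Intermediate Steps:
o(r, B) = 9 - 1/(-5 + 2*r) (o(r, B) = 9 - 1/((r + r) - 5) = 9 - 1/(2*r - 5) = 9 - 1/(-5 + 2*r))
sqrt(-28777 - 26607)/o(-145, 268) = sqrt(-28777 - 26607)/((2*(-23 + 9*(-145))/(-5 + 2*(-145)))) = sqrt(-55384)/((2*(-23 - 1305)/(-5 - 290))) = (2*I*sqrt(13846))/((2*(-1328)/(-295))) = (2*I*sqrt(13846))/((2*(-1/295)*(-1328))) = (2*I*sqrt(13846))/(2656/295) = (2*I*sqrt(13846))*(295/2656) = 295*I*sqrt(13846)/1328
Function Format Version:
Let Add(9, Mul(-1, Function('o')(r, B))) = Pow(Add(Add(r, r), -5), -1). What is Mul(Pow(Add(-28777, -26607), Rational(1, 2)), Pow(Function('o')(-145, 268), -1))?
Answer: Mul(Rational(295, 1328), I, Pow(13846, Rational(1, 2))) ≈ Mul(26.139, I)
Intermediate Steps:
Function('o')(r, B) = Add(9, Mul(-1, Pow(Add(-5, Mul(2, r)), -1))) (Function('o')(r, B) = Add(9, Mul(-1, Pow(Add(Add(r, r), -5), -1))) = Add(9, Mul(-1, Pow(Add(Mul(2, r), -5), -1))) = Add(9, Mul(-1, Pow(Add(-5, Mul(2, r)), -1))))
Mul(Pow(Add(-28777, -26607), Rational(1, 2)), Pow(Function('o')(-145, 268), -1)) = Mul(Pow(Add(-28777, -26607), Rational(1, 2)), Pow(Mul(2, Pow(Add(-5, Mul(2, -145)), -1), Add(-23, Mul(9, -145))), -1)) = Mul(Pow(-55384, Rational(1, 2)), Pow(Mul(2, Pow(Add(-5, -290), -1), Add(-23, -1305)), -1)) = Mul(Mul(2, I, Pow(13846, Rational(1, 2))), Pow(Mul(2, Pow(-295, -1), -1328), -1)) = Mul(Mul(2, I, Pow(13846, Rational(1, 2))), Pow(Mul(2, Rational(-1, 295), -1328), -1)) = Mul(Mul(2, I, Pow(13846, Rational(1, 2))), Pow(Rational(2656, 295), -1)) = Mul(Mul(2, I, Pow(13846, Rational(1, 2))), Rational(295, 2656)) = Mul(Rational(295, 1328), I, Pow(13846, Rational(1, 2)))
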